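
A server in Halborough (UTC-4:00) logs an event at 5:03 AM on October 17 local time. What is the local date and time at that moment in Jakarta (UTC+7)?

4:03 PM on October 17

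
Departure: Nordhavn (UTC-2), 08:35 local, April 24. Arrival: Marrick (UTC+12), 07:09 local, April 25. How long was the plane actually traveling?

Marrick is 14:00 ahead of Nordhavn.
Clock-face elapsed time (ignoring zones) is 22 hours 34 minutes.
Actual elapsed = 22 hours 34 minutes − 14:00 = 8 hours 34 minutes.

8 hours 34 minutes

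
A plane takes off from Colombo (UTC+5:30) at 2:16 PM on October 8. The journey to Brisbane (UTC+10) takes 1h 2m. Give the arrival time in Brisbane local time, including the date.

7:48 PM on Oct 8

Convert departure to UTC: 2:16 PM − 5:30 = 8:46 AM UTC on Oct 8.
Add 1 hour and 2 minutes travel time → 9:48 AM UTC.
Brisbane is UTC+10:00, so local arrival = 9:48 AM + 10:00 = 7:48 PM on Oct 8.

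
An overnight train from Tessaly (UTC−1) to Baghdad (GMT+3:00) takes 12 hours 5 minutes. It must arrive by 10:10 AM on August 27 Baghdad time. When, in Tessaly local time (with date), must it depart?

Target arrival in UTC: 10:10 AM − 3:00 = 7:10 AM on Aug 27.
Subtract 12 hours 5 minutes → departure 7:05 PM UTC on Aug 26.
Tessaly is UTC−1:00: 7:05 PM − 1:00 = 6:05 PM on Aug 26.

6:05 PM on Aug 26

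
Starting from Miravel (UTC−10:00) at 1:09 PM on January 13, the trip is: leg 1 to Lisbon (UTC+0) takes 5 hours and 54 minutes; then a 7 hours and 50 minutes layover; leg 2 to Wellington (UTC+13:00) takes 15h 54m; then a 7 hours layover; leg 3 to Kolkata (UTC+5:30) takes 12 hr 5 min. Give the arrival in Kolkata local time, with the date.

Convert departure to UTC: 1:09 PM + 10:00 = 11:09 PM UTC on Jan 13.
Add 5 hours and 54 minutes leg 1 → 5:03 AM UTC (Jan 14).
Add 7 hours and 50 minutes layover in Lisbon → 12:53 PM UTC.
Add 15 hours and 54 minutes leg 2 → 4:47 AM UTC (Jan 15).
Add 7 hours layover in Wellington → 11:47 AM UTC.
Add 12 hours 5 minutes leg 3 → 11:52 PM UTC.
Kolkata is UTC+5:30, so local arrival = 11:52 PM + 5:30 = 5:22 AM on Jan 16.

5:22 AM on January 16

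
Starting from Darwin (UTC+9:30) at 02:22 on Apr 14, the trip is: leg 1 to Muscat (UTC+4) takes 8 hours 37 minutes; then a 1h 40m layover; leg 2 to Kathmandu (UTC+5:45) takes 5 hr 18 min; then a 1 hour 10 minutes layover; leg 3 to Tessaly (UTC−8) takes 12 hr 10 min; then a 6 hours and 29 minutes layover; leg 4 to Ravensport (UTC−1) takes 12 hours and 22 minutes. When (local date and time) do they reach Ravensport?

15:38 on April 15

Convert departure to UTC: 02:22 − 9:30 = 16:52 UTC on Apr 13.
Add 8 hours 37 minutes leg 1 → 01:29 UTC (Apr 14).
Add 1 hour 40 minutes layover in Muscat → 03:09 UTC.
Add 5 hours and 18 minutes leg 2 → 08:27 UTC.
Add 1 hour and 10 minutes layover in Kathmandu → 09:37 UTC.
Add 12 hours 10 minutes leg 3 → 21:47 UTC.
Add 6 hours and 29 minutes layover in Tessaly → 04:16 UTC (Apr 15).
Add 12 hours 22 minutes leg 4 → 16:38 UTC.
Ravensport is UTC−1:00, so local arrival = 16:38 − 1:00 = 15:38 on Apr 15.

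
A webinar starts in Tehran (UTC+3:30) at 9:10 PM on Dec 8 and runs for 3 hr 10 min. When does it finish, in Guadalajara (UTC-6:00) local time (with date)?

Guadalajara is 9:30 behind Tehran.
After 3 hours and 10 minutes it is 12:20 AM (Dec 9) in Tehran.
Shift by the zone difference: 12:20 AM − 9:30 = 2:50 PM on Dec 8 in Guadalajara.

2:50 PM on December 8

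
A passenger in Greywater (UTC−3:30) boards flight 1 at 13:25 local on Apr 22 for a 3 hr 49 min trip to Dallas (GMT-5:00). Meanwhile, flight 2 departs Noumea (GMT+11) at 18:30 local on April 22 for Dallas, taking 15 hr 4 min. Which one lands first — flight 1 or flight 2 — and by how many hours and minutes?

the first, by 1 hour 50 minutes

Flight 1 in UTC: 13:25 + 3:30 = 16:55 on Apr 22.
+3 hours 49 minutes → arrive 20:44 UTC on Apr 22.
Flight 2 in UTC: 18:30 − 11:00 = 07:30 on Apr 22.
+15 hours and 4 minutes → arrive 22:34 UTC on Apr 22.
Flight 1 lands earlier by 1 hour 50 minutes.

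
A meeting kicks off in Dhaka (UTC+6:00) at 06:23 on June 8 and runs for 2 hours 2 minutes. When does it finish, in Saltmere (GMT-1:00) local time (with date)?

01:25 on June 8

Convert start to UTC: 06:23 − 6:00 = 00:23 UTC on Jun 8.
Add 2 hours 2 minutes duration → 02:25 UTC.
Saltmere is UTC−1:00, so local end time = 02:25 − 1:00 = 01:25 on Jun 8.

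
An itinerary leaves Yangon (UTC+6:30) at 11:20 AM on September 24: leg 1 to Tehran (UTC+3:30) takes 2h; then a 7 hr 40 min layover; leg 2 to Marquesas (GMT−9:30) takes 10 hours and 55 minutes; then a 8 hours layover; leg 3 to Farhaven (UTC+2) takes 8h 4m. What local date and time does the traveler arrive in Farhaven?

Convert departure to UTC: 11:20 AM − 6:30 = 4:50 AM UTC on Sep 24.
Add 2 hours leg 1 → 6:50 AM UTC.
Add 7 hours and 40 minutes layover in Tehran → 2:30 PM UTC.
Add 10 hours and 55 minutes leg 2 → 1:25 AM UTC (Sep 25).
Add 8 hours layover in Marquesas → 9:25 AM UTC.
Add 8 hours 4 minutes leg 3 → 5:29 PM UTC.
Farhaven is UTC+2:00, so local arrival = 5:29 PM + 2:00 = 7:29 PM on Sep 25.

7:29 PM on September 25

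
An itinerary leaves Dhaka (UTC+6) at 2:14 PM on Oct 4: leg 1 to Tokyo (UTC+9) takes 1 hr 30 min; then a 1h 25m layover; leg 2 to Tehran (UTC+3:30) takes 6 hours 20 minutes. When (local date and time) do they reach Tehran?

Convert departure to UTC: 2:14 PM − 6:00 = 8:14 AM UTC on Oct 4.
Add 1 hour 30 minutes leg 1 → 9:44 AM UTC.
Add 1 hour and 25 minutes layover in Tokyo → 11:09 AM UTC.
Add 6 hours 20 minutes leg 2 → 5:29 PM UTC.
Tehran is UTC+3:30, so local arrival = 5:29 PM + 3:30 = 8:59 PM on Oct 4.

8:59 PM on October 4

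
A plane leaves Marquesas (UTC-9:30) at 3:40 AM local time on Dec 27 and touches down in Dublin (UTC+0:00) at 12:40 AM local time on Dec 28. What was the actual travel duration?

11 hours 30 minutes

Departure in UTC: 3:40 AM + 9:30 = 1:10 PM on Dec 27.
Arrival is already UTC: 12:40 AM on Dec 28.
Elapsed = 12:40 AM − 1:10 PM (+1 day) = 11 hours 30 minutes.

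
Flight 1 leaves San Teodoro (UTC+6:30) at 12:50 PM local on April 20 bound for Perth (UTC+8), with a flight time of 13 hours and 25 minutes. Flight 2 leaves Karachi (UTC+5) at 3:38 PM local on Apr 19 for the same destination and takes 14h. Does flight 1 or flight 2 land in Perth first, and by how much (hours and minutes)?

Flight 1 in UTC: 12:50 PM − 6:30 = 6:20 AM on Apr 20.
+13 hours and 25 minutes → arrive 7:45 PM UTC on Apr 20.
Flight 2 in UTC: 3:38 PM − 5:00 = 10:38 AM on Apr 19.
+14 hours → arrive 12:38 AM UTC on Apr 20.
Flight 2 lands earlier by 19 hours 7 minutes.

the second, by 19 hours 7 minutes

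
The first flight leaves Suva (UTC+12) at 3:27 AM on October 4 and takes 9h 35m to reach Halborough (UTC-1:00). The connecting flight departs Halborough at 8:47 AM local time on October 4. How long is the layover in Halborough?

Convert departure to UTC: 3:27 AM − 12:00 = 3:27 PM UTC on Oct 3.
Add 9 hours 35 minutes flight time → 1:02 AM UTC (Oct 4).
Halborough is UTC−1:00, so local arrival = 1:02 AM − 1:00 = 12:02 AM on Oct 4.
Layover = 8:47 AM − 12:02 AM = 8 hours 45 minutes.

8 hours 45 minutes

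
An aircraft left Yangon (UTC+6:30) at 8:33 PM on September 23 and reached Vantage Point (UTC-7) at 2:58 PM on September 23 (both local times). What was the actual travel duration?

7 hours 55 minutes

Departure in UTC: 8:33 PM − 6:30 = 2:03 PM on Sep 23.
Arrival in UTC: 2:58 PM + 7:00 = 9:58 PM on Sep 23.
Elapsed = 9:58 PM − 2:03 PM = 7 hours 55 minutes.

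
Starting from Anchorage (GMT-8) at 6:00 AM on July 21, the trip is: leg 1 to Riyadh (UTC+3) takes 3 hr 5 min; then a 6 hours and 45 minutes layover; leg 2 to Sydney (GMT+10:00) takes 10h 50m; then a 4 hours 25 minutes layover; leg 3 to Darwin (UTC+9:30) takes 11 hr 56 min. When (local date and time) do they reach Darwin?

12:31 PM on July 23

Convert departure to UTC: 6:00 AM + 8:00 = 2:00 PM UTC on Jul 21.
Add 3 hours and 5 minutes leg 1 → 5:05 PM UTC.
Add 6 hours 45 minutes layover in Riyadh → 11:50 PM UTC.
Add 10 hours and 50 minutes leg 2 → 10:40 AM UTC (Jul 22).
Add 4 hours 25 minutes layover in Sydney → 3:05 PM UTC.
Add 11 hours and 56 minutes leg 3 → 3:01 AM UTC (Jul 23).
Darwin is UTC+9:30, so local arrival = 3:01 AM + 9:30 = 12:31 PM on Jul 23.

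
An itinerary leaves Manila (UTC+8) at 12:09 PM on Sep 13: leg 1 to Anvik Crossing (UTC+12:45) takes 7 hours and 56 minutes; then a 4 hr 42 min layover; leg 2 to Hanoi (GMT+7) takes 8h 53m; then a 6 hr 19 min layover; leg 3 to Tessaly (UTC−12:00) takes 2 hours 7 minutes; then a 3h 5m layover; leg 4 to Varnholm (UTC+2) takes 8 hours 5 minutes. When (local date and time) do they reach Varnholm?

11:16 PM on Sep 14

Convert departure to UTC: 12:09 PM − 8:00 = 4:09 AM UTC on Sep 13.
Add 7 hours 56 minutes leg 1 → 12:05 PM UTC.
Add 4 hours 42 minutes layover in Anvik Crossing → 4:47 PM UTC.
Add 8 hours and 53 minutes leg 2 → 1:40 AM UTC (Sep 14).
Add 6 hours 19 minutes layover in Hanoi → 7:59 AM UTC.
Add 2 hours 7 minutes leg 3 → 10:06 AM UTC.
Add 3 hours 5 minutes layover in Tessaly → 1:11 PM UTC.
Add 8 hours 5 minutes leg 4 → 9:16 PM UTC.
Varnholm is UTC+2:00, so local arrival = 9:16 PM + 2:00 = 11:16 PM on Sep 14.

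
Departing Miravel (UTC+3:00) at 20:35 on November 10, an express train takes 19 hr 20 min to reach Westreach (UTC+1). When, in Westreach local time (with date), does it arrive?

Convert departure to UTC: 20:35 − 3:00 = 17:35 UTC on Nov 10.
Add 19 hours 20 minutes travel time → 12:55 UTC (Nov 11).
Westreach is UTC+1:00, so local arrival = 12:55 + 1:00 = 13:55 on Nov 11.

13:55 on November 11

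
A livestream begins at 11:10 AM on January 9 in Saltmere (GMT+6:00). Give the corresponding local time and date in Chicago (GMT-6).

11:10 PM on January 8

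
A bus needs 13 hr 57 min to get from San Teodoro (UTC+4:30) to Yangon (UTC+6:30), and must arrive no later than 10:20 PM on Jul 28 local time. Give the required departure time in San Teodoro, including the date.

Target arrival in UTC: 10:20 PM − 6:30 = 3:50 PM on Jul 28.
Subtract 13 hours 57 minutes → departure 1:53 AM UTC on Jul 28.
San Teodoro is UTC+4:30: 1:53 AM + 4:30 = 6:23 AM on Jul 28.

6:23 AM on July 28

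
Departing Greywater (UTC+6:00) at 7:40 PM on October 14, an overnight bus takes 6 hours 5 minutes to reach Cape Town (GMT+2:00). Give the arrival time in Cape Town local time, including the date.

Convert departure to UTC: 7:40 PM − 6:00 = 1:40 PM UTC on Oct 14.
Add 6 hours and 5 minutes travel time → 7:45 PM UTC.
Cape Town is UTC+2:00, so local arrival = 7:45 PM + 2:00 = 9:45 PM on Oct 14.

9:45 PM on October 14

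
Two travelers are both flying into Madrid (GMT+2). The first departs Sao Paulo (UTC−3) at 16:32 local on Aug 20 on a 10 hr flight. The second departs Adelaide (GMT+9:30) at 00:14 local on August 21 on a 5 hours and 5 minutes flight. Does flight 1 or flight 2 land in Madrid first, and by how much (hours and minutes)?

Flight 1 in UTC: 16:32 + 3:00 = 19:32 on Aug 20.
+10 hours → arrive 05:32 UTC on Aug 21.
Flight 2 in UTC: 00:14 − 9:30 = 14:44 on Aug 20.
+5 hours and 5 minutes → arrive 19:49 UTC on Aug 20.
Flight 2 lands earlier by 9 hours 43 minutes.

the second, by 9 hours 43 minutes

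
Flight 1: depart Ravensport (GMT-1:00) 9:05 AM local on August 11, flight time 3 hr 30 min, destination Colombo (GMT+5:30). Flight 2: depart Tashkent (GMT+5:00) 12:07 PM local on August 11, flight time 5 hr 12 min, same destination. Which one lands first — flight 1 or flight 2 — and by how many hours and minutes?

Flight 1 in UTC: 9:05 AM + 1:00 = 10:05 AM on Aug 11.
+3 hours and 30 minutes → arrive 1:35 PM UTC on Aug 11.
Flight 2 in UTC: 12:07 PM − 5:00 = 7:07 AM on Aug 11.
+5 hours and 12 minutes → arrive 12:19 PM UTC on Aug 11.
Flight 2 lands earlier by 1 hour 16 minutes.

the second, by 1 hour 16 minutes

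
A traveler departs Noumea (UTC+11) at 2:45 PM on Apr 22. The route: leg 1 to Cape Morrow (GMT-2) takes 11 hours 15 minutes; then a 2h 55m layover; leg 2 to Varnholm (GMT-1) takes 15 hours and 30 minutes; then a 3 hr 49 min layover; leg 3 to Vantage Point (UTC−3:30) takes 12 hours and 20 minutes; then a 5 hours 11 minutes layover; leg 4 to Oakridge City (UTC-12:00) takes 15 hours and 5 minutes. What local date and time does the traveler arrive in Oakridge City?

9:50 AM on Apr 24

Convert departure to UTC: 2:45 PM − 11:00 = 3:45 AM UTC on Apr 22.
Add 11 hours 15 minutes leg 1 → 3:00 PM UTC.
Add 2 hours 55 minutes layover in Cape Morrow → 5:55 PM UTC.
Add 15 hours and 30 minutes leg 2 → 9:25 AM UTC (Apr 23).
Add 3 hours 49 minutes layover in Varnholm → 1:14 PM UTC.
Add 12 hours and 20 minutes leg 3 → 1:34 AM UTC (Apr 24).
Add 5 hours and 11 minutes layover in Vantage Point → 6:45 AM UTC.
Add 15 hours and 5 minutes leg 4 → 9:50 PM UTC.
Oakridge City is UTC−12:00, so local arrival = 9:50 PM − 12:00 = 9:50 AM on Apr 24.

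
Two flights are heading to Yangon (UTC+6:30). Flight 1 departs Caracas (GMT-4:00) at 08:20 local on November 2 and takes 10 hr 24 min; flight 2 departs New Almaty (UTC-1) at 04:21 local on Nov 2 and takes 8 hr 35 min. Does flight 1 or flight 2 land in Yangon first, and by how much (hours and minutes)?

the second, by 8 hours 48 minutes

Flight 1 in UTC: 08:20 + 4:00 = 12:20 on Nov 2.
+10 hours 24 minutes → arrive 22:44 UTC on Nov 2.
Flight 2 in UTC: 04:21 + 1:00 = 05:21 on Nov 2.
+8 hours 35 minutes → arrive 13:56 UTC on Nov 2.
Flight 2 lands earlier by 8 hours 48 minutes.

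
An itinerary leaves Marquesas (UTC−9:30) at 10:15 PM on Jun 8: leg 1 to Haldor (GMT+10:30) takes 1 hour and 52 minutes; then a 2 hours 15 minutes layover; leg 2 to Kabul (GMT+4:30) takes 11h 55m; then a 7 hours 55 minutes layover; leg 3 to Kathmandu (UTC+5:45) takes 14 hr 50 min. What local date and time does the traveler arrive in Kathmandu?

Convert departure to UTC: 10:15 PM + 9:30 = 7:45 AM UTC on Jun 9.
Add 1 hour and 52 minutes leg 1 → 9:37 AM UTC.
Add 2 hours 15 minutes layover in Haldor → 11:52 AM UTC.
Add 11 hours and 55 minutes leg 2 → 11:47 PM UTC.
Add 7 hours and 55 minutes layover in Kabul → 7:42 AM UTC (Jun 10).
Add 14 hours and 50 minutes leg 3 → 10:32 PM UTC.
Kathmandu is UTC+5:45, so local arrival = 10:32 PM + 5:45 = 4:17 AM on Jun 11.

4:17 AM on June 11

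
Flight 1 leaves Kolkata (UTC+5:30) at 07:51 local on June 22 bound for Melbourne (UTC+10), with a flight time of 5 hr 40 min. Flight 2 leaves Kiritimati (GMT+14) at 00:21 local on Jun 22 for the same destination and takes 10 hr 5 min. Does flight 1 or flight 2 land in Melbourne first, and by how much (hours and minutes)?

Flight 1 in UTC: 07:51 − 5:30 = 02:21 on Jun 22.
+5 hours 40 minutes → arrive 08:01 UTC on Jun 22.
Flight 2 in UTC: 00:21 − 14:00 = 10:21 on Jun 21.
+10 hours 5 minutes → arrive 20:26 UTC on Jun 21.
Flight 2 lands earlier by 11 hours 35 minutes.

the second, by 11 hours 35 minutes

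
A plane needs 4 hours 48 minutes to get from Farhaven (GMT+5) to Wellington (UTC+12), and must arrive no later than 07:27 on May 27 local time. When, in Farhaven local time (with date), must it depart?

19:39 on May 26

Target arrival in UTC: 07:27 − 12:00 = 19:27 on May 26.
Subtract 4 hours 48 minutes → departure 14:39 UTC on May 26.
Farhaven is UTC+5:00: 14:39 + 5:00 = 19:39 on May 26.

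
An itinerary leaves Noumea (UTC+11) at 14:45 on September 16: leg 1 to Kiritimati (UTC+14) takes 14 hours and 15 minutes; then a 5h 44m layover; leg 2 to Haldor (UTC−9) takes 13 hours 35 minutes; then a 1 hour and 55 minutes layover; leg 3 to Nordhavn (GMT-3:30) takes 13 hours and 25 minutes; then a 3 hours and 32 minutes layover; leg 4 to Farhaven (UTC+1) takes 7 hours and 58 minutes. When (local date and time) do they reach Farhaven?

17:09 on September 18

Convert departure to UTC: 14:45 − 11:00 = 03:45 UTC on Sep 16.
Add 14 hours 15 minutes leg 1 → 18:00 UTC.
Add 5 hours 44 minutes layover in Kiritimati → 23:44 UTC.
Add 13 hours 35 minutes leg 2 → 13:19 UTC (Sep 17).
Add 1 hour 55 minutes layover in Haldor → 15:14 UTC.
Add 13 hours 25 minutes leg 3 → 04:39 UTC (Sep 18).
Add 3 hours and 32 minutes layover in Nordhavn → 08:11 UTC.
Add 7 hours 58 minutes leg 4 → 16:09 UTC.
Farhaven is UTC+1:00, so local arrival = 16:09 + 1:00 = 17:09 on Sep 18.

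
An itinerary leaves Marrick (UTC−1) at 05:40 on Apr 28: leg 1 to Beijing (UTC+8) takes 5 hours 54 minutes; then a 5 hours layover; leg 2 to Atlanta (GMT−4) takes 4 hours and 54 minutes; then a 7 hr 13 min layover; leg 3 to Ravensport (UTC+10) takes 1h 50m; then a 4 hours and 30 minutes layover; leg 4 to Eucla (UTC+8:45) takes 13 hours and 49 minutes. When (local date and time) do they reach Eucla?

Convert departure to UTC: 05:40 + 1:00 = 06:40 UTC on Apr 28.
Add 5 hours 54 minutes leg 1 → 12:34 UTC.
Add 5 hours layover in Beijing → 17:34 UTC.
Add 4 hours and 54 minutes leg 2 → 22:28 UTC.
Add 7 hours 13 minutes layover in Atlanta → 05:41 UTC (Apr 29).
Add 1 hour 50 minutes leg 3 → 07:31 UTC.
Add 4 hours and 30 minutes layover in Ravensport → 12:01 UTC.
Add 13 hours 49 minutes leg 4 → 01:50 UTC (Apr 30).
Eucla is UTC+8:45, so local arrival = 01:50 + 8:45 = 10:35 on Apr 30.

10:35 on Apr 30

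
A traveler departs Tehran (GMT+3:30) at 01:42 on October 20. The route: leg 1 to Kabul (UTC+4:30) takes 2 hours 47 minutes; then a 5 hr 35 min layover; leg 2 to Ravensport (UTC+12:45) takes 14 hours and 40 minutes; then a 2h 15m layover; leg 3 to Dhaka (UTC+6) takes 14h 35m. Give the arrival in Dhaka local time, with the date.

20:04 on October 21

Convert departure to UTC: 01:42 − 3:30 = 22:12 UTC on Oct 19.
Add 2 hours and 47 minutes leg 1 → 00:59 UTC (Oct 20).
Add 5 hours and 35 minutes layover in Kabul → 06:34 UTC.
Add 14 hours and 40 minutes leg 2 → 21:14 UTC.
Add 2 hours and 15 minutes layover in Ravensport → 23:29 UTC.
Add 14 hours and 35 minutes leg 3 → 14:04 UTC (Oct 21).
Dhaka is UTC+6:00, so local arrival = 14:04 + 6:00 = 20:04 on Oct 21.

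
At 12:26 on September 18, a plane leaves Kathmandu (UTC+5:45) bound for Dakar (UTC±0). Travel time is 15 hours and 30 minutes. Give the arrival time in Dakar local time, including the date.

22:11 on September 18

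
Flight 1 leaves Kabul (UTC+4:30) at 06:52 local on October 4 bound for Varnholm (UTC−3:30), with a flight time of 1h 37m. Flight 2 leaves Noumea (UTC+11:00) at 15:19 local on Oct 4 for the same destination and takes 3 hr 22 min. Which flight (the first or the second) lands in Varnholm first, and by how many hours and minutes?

the first, by 3 hours 42 minutes

Flight 1 in UTC: 06:52 − 4:30 = 02:22 on Oct 4.
+1 hour 37 minutes → arrive 03:59 UTC on Oct 4.
Flight 2 in UTC: 15:19 − 11:00 = 04:19 on Oct 4.
+3 hours and 22 minutes → arrive 07:41 UTC on Oct 4.
Flight 1 lands earlier by 3 hours 42 minutes.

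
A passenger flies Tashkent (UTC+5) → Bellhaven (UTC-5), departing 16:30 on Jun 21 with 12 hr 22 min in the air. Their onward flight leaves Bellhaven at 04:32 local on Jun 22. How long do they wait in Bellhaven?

9 hours 40 minutes

Convert departure to UTC: 16:30 − 5:00 = 11:30 UTC on Jun 21.
Add 12 hours and 22 minutes flight time → 23:52 UTC.
Bellhaven is UTC−5:00, so local arrival = 23:52 − 5:00 = 18:52 on Jun 21.
Layover = 04:32 − 18:52 (+1 day) = 9 hours 40 minutes.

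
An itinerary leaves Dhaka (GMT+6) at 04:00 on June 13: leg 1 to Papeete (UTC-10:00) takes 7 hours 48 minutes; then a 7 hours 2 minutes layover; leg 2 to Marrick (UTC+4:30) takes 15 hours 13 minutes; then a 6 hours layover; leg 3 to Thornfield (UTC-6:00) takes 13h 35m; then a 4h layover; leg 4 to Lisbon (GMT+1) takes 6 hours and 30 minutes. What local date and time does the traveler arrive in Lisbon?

11:08 on Jun 15

Convert departure to UTC: 04:00 − 6:00 = 22:00 UTC on Jun 12.
Add 7 hours and 48 minutes leg 1 → 05:48 UTC (Jun 13).
Add 7 hours 2 minutes layover in Papeete → 12:50 UTC.
Add 15 hours and 13 minutes leg 2 → 04:03 UTC (Jun 14).
Add 6 hours layover in Marrick → 10:03 UTC.
Add 13 hours 35 minutes leg 3 → 23:38 UTC.
Add 4 hours layover in Thornfield → 03:38 UTC (Jun 15).
Add 6 hours and 30 minutes leg 4 → 10:08 UTC.
Lisbon is UTC+1:00, so local arrival = 10:08 + 1:00 = 11:08 on Jun 15.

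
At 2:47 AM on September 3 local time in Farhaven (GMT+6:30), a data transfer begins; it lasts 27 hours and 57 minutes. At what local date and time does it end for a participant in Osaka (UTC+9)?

Convert start to UTC: 2:47 AM − 6:30 = 8:17 PM UTC on Sep 2.
Add 27 hours and 57 minutes duration → 12:14 AM UTC (Sep 4).
Osaka is UTC+9:00, so local end time = 12:14 AM + 9:00 = 9:14 AM on Sep 4.

9:14 AM on Sep 4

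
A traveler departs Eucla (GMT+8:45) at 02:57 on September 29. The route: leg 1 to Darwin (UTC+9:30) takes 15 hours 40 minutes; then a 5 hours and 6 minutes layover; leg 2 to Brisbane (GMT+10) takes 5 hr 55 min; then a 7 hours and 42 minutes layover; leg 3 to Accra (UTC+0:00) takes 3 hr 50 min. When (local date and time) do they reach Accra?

08:25 on September 30

Convert departure to UTC: 02:57 − 8:45 = 18:12 UTC on Sep 28.
Add 15 hours 40 minutes leg 1 → 09:52 UTC (Sep 29).
Add 5 hours and 6 minutes layover in Darwin → 14:58 UTC.
Add 5 hours 55 minutes leg 2 → 20:53 UTC.
Add 7 hours 42 minutes layover in Brisbane → 04:35 UTC (Sep 30).
Add 3 hours and 50 minutes leg 3 → 08:25 UTC.
Accra is UTC+0, so local arrival is the same: 08:25 on Sep 30.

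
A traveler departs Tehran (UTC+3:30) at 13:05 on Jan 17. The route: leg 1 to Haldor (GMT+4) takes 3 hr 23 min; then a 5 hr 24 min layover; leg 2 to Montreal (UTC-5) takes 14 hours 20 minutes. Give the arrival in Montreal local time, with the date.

Convert departure to UTC: 13:05 − 3:30 = 09:35 UTC on Jan 17.
Add 3 hours 23 minutes leg 1 → 12:58 UTC.
Add 5 hours 24 minutes layover in Haldor → 18:22 UTC.
Add 14 hours 20 minutes leg 2 → 08:42 UTC (Jan 18).
Montreal is UTC−5:00, so local arrival = 08:42 − 5:00 = 03:42 on Jan 18.

03:42 on January 18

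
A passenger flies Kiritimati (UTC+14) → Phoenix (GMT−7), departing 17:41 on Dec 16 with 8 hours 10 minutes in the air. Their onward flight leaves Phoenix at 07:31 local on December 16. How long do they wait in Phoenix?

2 hours 40 minutes

Convert departure to UTC: 17:41 − 14:00 = 03:41 UTC on Dec 16.
Add 8 hours and 10 minutes flight time → 11:51 UTC.
Phoenix is UTC−7:00, so local arrival = 11:51 − 7:00 = 04:51 on Dec 16.
Layover = 07:31 − 04:51 = 2 hours 40 minutes.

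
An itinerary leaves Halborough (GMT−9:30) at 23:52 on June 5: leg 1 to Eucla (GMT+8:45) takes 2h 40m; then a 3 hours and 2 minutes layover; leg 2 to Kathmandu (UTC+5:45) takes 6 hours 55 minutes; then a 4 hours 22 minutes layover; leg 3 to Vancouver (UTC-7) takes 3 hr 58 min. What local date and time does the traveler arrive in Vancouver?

Convert departure to UTC: 23:52 + 9:30 = 09:22 UTC on Jun 6.
Add 2 hours and 40 minutes leg 1 → 12:02 UTC.
Add 3 hours and 2 minutes layover in Eucla → 15:04 UTC.
Add 6 hours 55 minutes leg 2 → 21:59 UTC.
Add 4 hours 22 minutes layover in Kathmandu → 02:21 UTC (Jun 7).
Add 3 hours 58 minutes leg 3 → 06:19 UTC.
Vancouver is UTC−7:00, so local arrival = 06:19 − 7:00 = 23:19 on Jun 6.

23:19 on June 6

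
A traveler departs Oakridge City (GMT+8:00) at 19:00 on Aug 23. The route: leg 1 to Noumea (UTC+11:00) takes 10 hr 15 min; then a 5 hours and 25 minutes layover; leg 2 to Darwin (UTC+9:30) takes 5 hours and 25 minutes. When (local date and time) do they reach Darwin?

17:35 on August 24

Convert departure to UTC: 19:00 − 8:00 = 11:00 UTC on Aug 23.
Add 10 hours 15 minutes leg 1 → 21:15 UTC.
Add 5 hours 25 minutes layover in Noumea → 02:40 UTC (Aug 24).
Add 5 hours and 25 minutes leg 2 → 08:05 UTC.
Darwin is UTC+9:30, so local arrival = 08:05 + 9:30 = 17:35 on Aug 24.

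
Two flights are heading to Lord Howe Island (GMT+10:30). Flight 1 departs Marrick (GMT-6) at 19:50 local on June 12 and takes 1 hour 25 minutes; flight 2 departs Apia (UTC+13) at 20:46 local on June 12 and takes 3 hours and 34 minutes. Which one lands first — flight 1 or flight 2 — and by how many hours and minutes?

the second, by 15 hours 55 minutes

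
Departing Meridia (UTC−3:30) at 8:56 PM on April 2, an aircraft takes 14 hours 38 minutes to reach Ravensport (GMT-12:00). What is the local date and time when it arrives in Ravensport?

3:04 AM on April 3

Convert departure to UTC: 8:56 PM + 3:30 = 12:26 AM UTC on Apr 3.
Add 14 hours and 38 minutes travel time → 3:04 PM UTC.
Ravensport is UTC−12:00, so local arrival = 3:04 PM − 12:00 = 3:04 AM on Apr 3.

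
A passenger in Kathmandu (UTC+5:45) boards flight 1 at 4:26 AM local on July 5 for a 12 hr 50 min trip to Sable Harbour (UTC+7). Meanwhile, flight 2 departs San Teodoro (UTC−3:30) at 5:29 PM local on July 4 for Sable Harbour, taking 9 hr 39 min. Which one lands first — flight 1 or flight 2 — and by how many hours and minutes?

the second, by 4 hours 53 minutes

Flight 1 in UTC: 4:26 AM − 5:45 = 10:41 PM on Jul 4.
+12 hours and 50 minutes → arrive 11:31 AM UTC on Jul 5.
Flight 2 in UTC: 5:29 PM + 3:30 = 8:59 PM on Jul 4.
+9 hours 39 minutes → arrive 6:38 AM UTC on Jul 5.
Flight 2 lands earlier by 4 hours 53 minutes.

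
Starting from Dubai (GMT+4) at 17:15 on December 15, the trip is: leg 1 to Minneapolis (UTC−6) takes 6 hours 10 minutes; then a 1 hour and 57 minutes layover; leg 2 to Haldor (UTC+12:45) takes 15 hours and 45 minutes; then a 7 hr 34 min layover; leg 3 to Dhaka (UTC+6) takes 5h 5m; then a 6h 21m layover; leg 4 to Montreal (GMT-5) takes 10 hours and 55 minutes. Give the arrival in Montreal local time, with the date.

Convert departure to UTC: 17:15 − 4:00 = 13:15 UTC on Dec 15.
Add 6 hours and 10 minutes leg 1 → 19:25 UTC.
Add 1 hour and 57 minutes layover in Minneapolis → 21:22 UTC.
Add 15 hours 45 minutes leg 2 → 13:07 UTC (Dec 16).
Add 7 hours and 34 minutes layover in Haldor → 20:41 UTC.
Add 5 hours 5 minutes leg 3 → 01:46 UTC (Dec 17).
Add 6 hours and 21 minutes layover in Dhaka → 08:07 UTC.
Add 10 hours and 55 minutes leg 4 → 19:02 UTC.
Montreal is UTC−5:00, so local arrival = 19:02 − 5:00 = 14:02 on Dec 17.

14:02 on December 17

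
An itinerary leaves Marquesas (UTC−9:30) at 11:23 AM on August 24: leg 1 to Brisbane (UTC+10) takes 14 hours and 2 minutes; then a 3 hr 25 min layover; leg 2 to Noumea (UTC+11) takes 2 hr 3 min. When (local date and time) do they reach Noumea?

3:23 AM on Aug 26

Convert departure to UTC: 11:23 AM + 9:30 = 8:53 PM UTC on Aug 24.
Add 14 hours 2 minutes leg 1 → 10:55 AM UTC (Aug 25).
Add 3 hours and 25 minutes layover in Brisbane → 2:20 PM UTC.
Add 2 hours 3 minutes leg 2 → 4:23 PM UTC.
Noumea is UTC+11:00, so local arrival = 4:23 PM + 11:00 = 3:23 AM on Aug 26.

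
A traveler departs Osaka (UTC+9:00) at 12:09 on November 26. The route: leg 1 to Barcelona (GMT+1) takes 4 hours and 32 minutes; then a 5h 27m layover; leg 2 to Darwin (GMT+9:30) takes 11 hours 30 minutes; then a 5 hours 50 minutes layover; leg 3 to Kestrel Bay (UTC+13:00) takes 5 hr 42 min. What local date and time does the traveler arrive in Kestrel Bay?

01:10 on Nov 28

Convert departure to UTC: 12:09 − 9:00 = 03:09 UTC on Nov 26.
Add 4 hours and 32 minutes leg 1 → 07:41 UTC.
Add 5 hours 27 minutes layover in Barcelona → 13:08 UTC.
Add 11 hours 30 minutes leg 2 → 00:38 UTC (Nov 27).
Add 5 hours and 50 minutes layover in Darwin → 06:28 UTC.
Add 5 hours and 42 minutes leg 3 → 12:10 UTC.
Kestrel Bay is UTC+13:00, so local arrival = 12:10 + 13:00 = 01:10 on Nov 28.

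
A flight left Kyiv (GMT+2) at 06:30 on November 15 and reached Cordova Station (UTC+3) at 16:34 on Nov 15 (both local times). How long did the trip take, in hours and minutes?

9 hours 4 minutes

Departure in UTC: 06:30 − 2:00 = 04:30 on Nov 15.
Arrival in UTC: 16:34 − 3:00 = 13:34 on Nov 15.
Elapsed = 13:34 − 04:30 = 9 hours 4 minutes.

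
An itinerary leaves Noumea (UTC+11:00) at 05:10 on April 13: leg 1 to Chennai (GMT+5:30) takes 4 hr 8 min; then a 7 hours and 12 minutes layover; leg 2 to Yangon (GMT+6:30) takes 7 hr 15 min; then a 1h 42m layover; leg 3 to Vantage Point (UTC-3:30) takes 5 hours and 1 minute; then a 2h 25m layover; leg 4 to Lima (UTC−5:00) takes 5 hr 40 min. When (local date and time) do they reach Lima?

Convert departure to UTC: 05:10 − 11:00 = 18:10 UTC on Apr 12.
Add 4 hours and 8 minutes leg 1 → 22:18 UTC.
Add 7 hours 12 minutes layover in Chennai → 05:30 UTC (Apr 13).
Add 7 hours and 15 minutes leg 2 → 12:45 UTC.
Add 1 hour and 42 minutes layover in Yangon → 14:27 UTC.
Add 5 hours and 1 minute leg 3 → 19:28 UTC.
Add 2 hours and 25 minutes layover in Vantage Point → 21:53 UTC.
Add 5 hours and 40 minutes leg 4 → 03:33 UTC (Apr 14).
Lima is UTC−5:00, so local arrival = 03:33 − 5:00 = 22:33 on Apr 13.

22:33 on April 13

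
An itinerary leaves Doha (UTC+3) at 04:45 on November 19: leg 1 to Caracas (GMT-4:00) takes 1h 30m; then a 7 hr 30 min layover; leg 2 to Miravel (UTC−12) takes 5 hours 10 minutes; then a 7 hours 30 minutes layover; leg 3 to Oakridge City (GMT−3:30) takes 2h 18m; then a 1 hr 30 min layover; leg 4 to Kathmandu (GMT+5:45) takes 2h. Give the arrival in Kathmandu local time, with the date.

Convert departure to UTC: 04:45 − 3:00 = 01:45 UTC on Nov 19.
Add 1 hour 30 minutes leg 1 → 03:15 UTC.
Add 7 hours and 30 minutes layover in Caracas → 10:45 UTC.
Add 5 hours and 10 minutes leg 2 → 15:55 UTC.
Add 7 hours and 30 minutes layover in Miravel → 23:25 UTC.
Add 2 hours and 18 minutes leg 3 → 01:43 UTC (Nov 20).
Add 1 hour and 30 minutes layover in Oakridge City → 03:13 UTC.
Add 2 hours leg 4 → 05:13 UTC.
Kathmandu is UTC+5:45, so local arrival = 05:13 + 5:45 = 10:58 on Nov 20.

10:58 on November 20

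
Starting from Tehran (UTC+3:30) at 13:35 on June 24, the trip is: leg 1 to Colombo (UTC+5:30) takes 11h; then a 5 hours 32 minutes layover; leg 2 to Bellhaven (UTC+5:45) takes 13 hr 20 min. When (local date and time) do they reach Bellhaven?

21:42 on Jun 25

Convert departure to UTC: 13:35 − 3:30 = 10:05 UTC on Jun 24.
Add 11 hours leg 1 → 21:05 UTC.
Add 5 hours and 32 minutes layover in Colombo → 02:37 UTC (Jun 25).
Add 13 hours 20 minutes leg 2 → 15:57 UTC.
Bellhaven is UTC+5:45, so local arrival = 15:57 + 5:45 = 21:42 on Jun 25.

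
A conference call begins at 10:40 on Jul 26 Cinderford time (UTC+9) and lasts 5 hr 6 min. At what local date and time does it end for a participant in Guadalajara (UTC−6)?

Guadalajara is 15:00 behind Cinderford.
After 5 hours and 6 minutes it is 15:46 in Cinderford.
Shift by the zone difference: 15:46 − 15:00 = 00:46 on Jul 26 in Guadalajara.

00:46 on July 26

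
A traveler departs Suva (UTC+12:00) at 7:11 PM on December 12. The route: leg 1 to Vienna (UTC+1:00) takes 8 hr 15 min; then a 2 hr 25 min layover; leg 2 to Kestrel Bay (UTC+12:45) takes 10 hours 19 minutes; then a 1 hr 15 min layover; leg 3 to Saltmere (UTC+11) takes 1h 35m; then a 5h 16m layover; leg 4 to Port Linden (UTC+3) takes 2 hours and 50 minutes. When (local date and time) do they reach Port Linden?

6:06 PM on December 13

Convert departure to UTC: 7:11 PM − 12:00 = 7:11 AM UTC on Dec 12.
Add 8 hours 15 minutes leg 1 → 3:26 PM UTC.
Add 2 hours and 25 minutes layover in Vienna → 5:51 PM UTC.
Add 10 hours and 19 minutes leg 2 → 4:10 AM UTC (Dec 13).
Add 1 hour 15 minutes layover in Kestrel Bay → 5:25 AM UTC.
Add 1 hour and 35 minutes leg 3 → 7:00 AM UTC.
Add 5 hours and 16 minutes layover in Saltmere → 12:16 PM UTC.
Add 2 hours and 50 minutes leg 4 → 3:06 PM UTC.
Port Linden is UTC+3:00, so local arrival = 3:06 PM + 3:00 = 6:06 PM on Dec 13.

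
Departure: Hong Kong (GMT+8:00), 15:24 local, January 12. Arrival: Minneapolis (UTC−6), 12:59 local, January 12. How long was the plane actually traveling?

Minneapolis is 14:00 behind Hong Kong.
Clock-face elapsed time (ignoring zones) is −2 hours 25 minutes.
Actual elapsed = −2 hours 25 minutes + 14:00 = 11 hours 35 minutes.

11 hours 35 minutes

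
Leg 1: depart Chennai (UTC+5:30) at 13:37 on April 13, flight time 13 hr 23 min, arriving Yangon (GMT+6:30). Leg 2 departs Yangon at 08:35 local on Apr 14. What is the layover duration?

4 hours 35 minutes

Convert departure to UTC: 13:37 − 5:30 = 08:07 UTC on Apr 13.
Add 13 hours 23 minutes flight time → 21:30 UTC.
Yangon is UTC+6:30, so local arrival = 21:30 + 6:30 = 04:00 on Apr 14.
Layover = 08:35 − 04:00 = 4 hours 35 minutes.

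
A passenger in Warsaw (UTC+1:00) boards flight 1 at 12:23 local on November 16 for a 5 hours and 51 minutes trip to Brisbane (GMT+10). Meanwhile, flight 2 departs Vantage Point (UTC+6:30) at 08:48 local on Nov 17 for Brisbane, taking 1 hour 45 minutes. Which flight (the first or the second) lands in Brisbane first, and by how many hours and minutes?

the first, by 10 hours 49 minutes

Flight 1 in UTC: 12:23 − 1:00 = 11:23 on Nov 16.
+5 hours 51 minutes → arrive 17:14 UTC on Nov 16.
Flight 2 in UTC: 08:48 − 6:30 = 02:18 on Nov 17.
+1 hour and 45 minutes → arrive 04:03 UTC on Nov 17.
Flight 1 lands earlier by 10 hours 49 minutes.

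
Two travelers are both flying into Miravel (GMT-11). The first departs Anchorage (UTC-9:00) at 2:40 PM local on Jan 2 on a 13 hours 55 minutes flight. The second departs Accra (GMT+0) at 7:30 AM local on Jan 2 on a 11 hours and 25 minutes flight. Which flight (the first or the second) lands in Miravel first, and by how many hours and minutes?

Flight 1 in UTC: 2:40 PM + 9:00 = 11:40 PM on Jan 2.
+13 hours 55 minutes → arrive 1:35 PM UTC on Jan 3.
Flight 2 departs at 7:30 AM UTC (Jan 2).
+11 hours and 25 minutes → arrive 6:55 PM UTC on Jan 2.
Flight 2 lands earlier by 18 hours 40 minutes.

the second, by 18 hours 40 minutes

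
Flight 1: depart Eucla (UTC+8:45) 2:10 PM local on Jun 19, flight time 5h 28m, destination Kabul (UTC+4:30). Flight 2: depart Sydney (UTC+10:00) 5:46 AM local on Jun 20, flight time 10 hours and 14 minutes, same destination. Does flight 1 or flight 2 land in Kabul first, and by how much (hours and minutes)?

Flight 1 in UTC: 2:10 PM − 8:45 = 5:25 AM on Jun 19.
+5 hours and 28 minutes → arrive 10:53 AM UTC on Jun 19.
Flight 2 in UTC: 5:46 AM − 10:00 = 7:46 PM on Jun 19.
+10 hours and 14 minutes → arrive 6:00 AM UTC on Jun 20.
Flight 1 lands earlier by 19 hours 7 minutes.

the first, by 19 hours 7 minutes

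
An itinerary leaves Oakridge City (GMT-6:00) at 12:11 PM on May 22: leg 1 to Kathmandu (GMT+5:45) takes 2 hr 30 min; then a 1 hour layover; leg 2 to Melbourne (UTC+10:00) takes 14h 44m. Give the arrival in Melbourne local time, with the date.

10:25 PM on May 23

Convert departure to UTC: 12:11 PM + 6:00 = 6:11 PM UTC on May 22.
Add 2 hours 30 minutes leg 1 → 8:41 PM UTC.
Add 1 hour layover in Kathmandu → 9:41 PM UTC.
Add 14 hours and 44 minutes leg 2 → 12:25 PM UTC (May 23).
Melbourne is UTC+10:00, so local arrival = 12:25 PM + 10:00 = 10:25 PM on May 23.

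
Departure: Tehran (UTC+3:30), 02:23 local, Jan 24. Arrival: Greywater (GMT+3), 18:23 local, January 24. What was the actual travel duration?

Departure in UTC: 02:23 − 3:30 = 22:53 on Jan 23.
Arrival in UTC: 18:23 − 3:00 = 15:23 on Jan 24.
Elapsed = 15:23 − 22:53 (+1 day) = 16 hours 30 minutes.

16 hours 30 minutes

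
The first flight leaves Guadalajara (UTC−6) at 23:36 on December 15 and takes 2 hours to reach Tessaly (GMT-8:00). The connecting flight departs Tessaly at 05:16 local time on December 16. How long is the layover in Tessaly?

Convert departure to UTC: 23:36 + 6:00 = 05:36 UTC on Dec 16.
Add 2 hours flight time → 07:36 UTC.
Tessaly is UTC−8:00, so local arrival = 07:36 − 8:00 = 23:36 on Dec 15.
Layover = 05:16 − 23:36 (+1 day) = 5 hours 40 minutes.

5 hours 40 minutes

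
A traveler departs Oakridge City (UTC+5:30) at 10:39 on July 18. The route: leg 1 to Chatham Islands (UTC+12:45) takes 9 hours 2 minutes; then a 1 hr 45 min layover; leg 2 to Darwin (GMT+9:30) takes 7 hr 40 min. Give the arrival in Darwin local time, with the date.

09:06 on July 19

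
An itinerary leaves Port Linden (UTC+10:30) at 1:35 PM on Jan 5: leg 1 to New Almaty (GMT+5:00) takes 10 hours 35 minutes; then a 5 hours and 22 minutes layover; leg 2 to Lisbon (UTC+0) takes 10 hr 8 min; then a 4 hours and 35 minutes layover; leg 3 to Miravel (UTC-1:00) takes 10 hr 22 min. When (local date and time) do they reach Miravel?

Convert departure to UTC: 1:35 PM − 10:30 = 3:05 AM UTC on Jan 5.
Add 10 hours and 35 minutes leg 1 → 1:40 PM UTC.
Add 5 hours 22 minutes layover in New Almaty → 7:02 PM UTC.
Add 10 hours 8 minutes leg 2 → 5:10 AM UTC (Jan 6).
Add 4 hours 35 minutes layover in Lisbon → 9:45 AM UTC.
Add 10 hours 22 minutes leg 3 → 8:07 PM UTC.
Miravel is UTC−1:00, so local arrival = 8:07 PM − 1:00 = 7:07 PM on Jan 6.

7:07 PM on January 6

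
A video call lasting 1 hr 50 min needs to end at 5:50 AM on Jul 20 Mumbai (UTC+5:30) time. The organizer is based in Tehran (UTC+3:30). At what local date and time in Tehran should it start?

2:00 AM on July 20

Target end time in UTC: 5:50 AM − 5:30 = 12:20 AM on Jul 20.
Subtract 1 hour 50 minutes → start 10:30 PM UTC on Jul 19.
Tehran is UTC+3:30: 10:30 PM + 3:30 = 2:00 AM on Jul 20.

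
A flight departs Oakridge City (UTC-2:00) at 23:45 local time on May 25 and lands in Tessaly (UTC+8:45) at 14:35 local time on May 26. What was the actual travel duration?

4 hours 5 minutes

Tessaly is 10:45 ahead of Oakridge City.
Clock-face elapsed time (ignoring zones) is 14 hours 50 minutes.
Actual elapsed = 14 hours 50 minutes − 10:45 = 4 hours 5 minutes.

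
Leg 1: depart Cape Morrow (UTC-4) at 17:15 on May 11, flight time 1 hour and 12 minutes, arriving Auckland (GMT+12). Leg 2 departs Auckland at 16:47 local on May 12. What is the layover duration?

6 hours 20 minutes

Convert departure to UTC: 17:15 + 4:00 = 21:15 UTC on May 11.
Add 1 hour 12 minutes flight time → 22:27 UTC.
Auckland is UTC+12:00, so local arrival = 22:27 + 12:00 = 10:27 on May 12.
Layover = 16:47 − 10:27 = 6 hours 20 minutes.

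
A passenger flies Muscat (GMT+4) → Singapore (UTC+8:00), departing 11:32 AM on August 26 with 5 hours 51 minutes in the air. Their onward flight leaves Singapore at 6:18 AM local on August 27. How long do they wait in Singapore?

8 hours 55 minutes

Convert departure to UTC: 11:32 AM − 4:00 = 7:32 AM UTC on Aug 26.
Add 5 hours and 51 minutes flight time → 1:23 PM UTC.
Singapore is UTC+8:00, so local arrival = 1:23 PM + 8:00 = 9:23 PM on Aug 26.
Layover = 6:18 AM − 9:23 PM (+1 day) = 8 hours 55 minutes.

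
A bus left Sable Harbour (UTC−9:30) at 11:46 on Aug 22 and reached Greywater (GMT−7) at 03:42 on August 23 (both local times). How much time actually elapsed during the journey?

13 hours 26 minutes

Greywater is 2:30 ahead of Sable Harbour.
Clock-face elapsed time (ignoring zones) is 15 hours 56 minutes.
Actual elapsed = 15 hours 56 minutes − 2:30 = 13 hours 26 minutes.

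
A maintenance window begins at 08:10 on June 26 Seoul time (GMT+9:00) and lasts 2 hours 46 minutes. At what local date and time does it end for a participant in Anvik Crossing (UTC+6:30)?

Convert start to UTC: 08:10 − 9:00 = 23:10 UTC on Jun 25.
Add 2 hours and 46 minutes duration → 01:56 UTC (Jun 26).
Anvik Crossing is UTC+6:30, so local end time = 01:56 + 6:30 = 08:26 on Jun 26.

08:26 on Jun 26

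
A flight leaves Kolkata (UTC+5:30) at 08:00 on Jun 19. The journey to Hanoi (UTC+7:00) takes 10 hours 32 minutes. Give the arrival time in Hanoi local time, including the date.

Convert departure to UTC: 08:00 − 5:30 = 02:30 UTC on Jun 19.
Add 10 hours and 32 minutes travel time → 13:02 UTC.
Hanoi is UTC+7:00, so local arrival = 13:02 + 7:00 = 20:02 on Jun 19.

20:02 on Jun 19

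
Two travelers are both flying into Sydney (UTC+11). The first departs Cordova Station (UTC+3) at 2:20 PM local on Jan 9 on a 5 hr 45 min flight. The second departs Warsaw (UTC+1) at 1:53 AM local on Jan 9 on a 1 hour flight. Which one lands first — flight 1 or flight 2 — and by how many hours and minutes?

the second, by 15 hours 12 minutes

Flight 1 in UTC: 2:20 PM − 3:00 = 11:20 AM on Jan 9.
+5 hours 45 minutes → arrive 5:05 PM UTC on Jan 9.
Flight 2 in UTC: 1:53 AM − 1:00 = 12:53 AM on Jan 9.
+1 hour → arrive 1:53 AM UTC on Jan 9.
Flight 2 lands earlier by 15 hours 12 minutes.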